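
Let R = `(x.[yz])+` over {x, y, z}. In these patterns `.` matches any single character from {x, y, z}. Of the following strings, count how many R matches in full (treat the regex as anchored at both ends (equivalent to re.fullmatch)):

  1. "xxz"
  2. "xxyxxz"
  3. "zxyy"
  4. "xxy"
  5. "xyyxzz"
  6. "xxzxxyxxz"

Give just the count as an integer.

5

1. "xxz" → match
2. "xxyxxz" → match
3. "zxyy" → no match — must start with "x"
4. "xxy" → match
5. "xyyxzz" → match
6. "xxzxxyxxz" → match
Total matched: 5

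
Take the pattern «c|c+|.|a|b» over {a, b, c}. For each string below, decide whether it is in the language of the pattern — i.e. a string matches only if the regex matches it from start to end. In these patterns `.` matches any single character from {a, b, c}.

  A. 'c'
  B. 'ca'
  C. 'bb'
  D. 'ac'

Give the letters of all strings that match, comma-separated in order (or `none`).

A → match
B → no match
C → no match
D → no match

A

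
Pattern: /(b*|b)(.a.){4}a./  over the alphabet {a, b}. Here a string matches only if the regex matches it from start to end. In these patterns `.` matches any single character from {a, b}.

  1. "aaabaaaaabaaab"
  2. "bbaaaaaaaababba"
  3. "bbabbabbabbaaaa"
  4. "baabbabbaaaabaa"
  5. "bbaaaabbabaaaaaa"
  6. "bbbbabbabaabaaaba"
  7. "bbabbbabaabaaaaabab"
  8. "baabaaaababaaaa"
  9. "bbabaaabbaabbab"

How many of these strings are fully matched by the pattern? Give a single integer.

1 → match
2 → no match
3 → match
4 → match
5 → no match
6 → no match
7 → no match
8 → no match
9 → no match
Total matched: 3

3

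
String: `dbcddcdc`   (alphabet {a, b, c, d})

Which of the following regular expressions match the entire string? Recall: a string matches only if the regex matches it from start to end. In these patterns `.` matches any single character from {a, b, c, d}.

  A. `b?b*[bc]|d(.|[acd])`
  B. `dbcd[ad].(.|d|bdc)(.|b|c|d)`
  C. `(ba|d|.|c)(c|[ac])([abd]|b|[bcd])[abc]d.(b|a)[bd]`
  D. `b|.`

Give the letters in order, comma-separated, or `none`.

B

A → no match
B → match
C → no match
D → no match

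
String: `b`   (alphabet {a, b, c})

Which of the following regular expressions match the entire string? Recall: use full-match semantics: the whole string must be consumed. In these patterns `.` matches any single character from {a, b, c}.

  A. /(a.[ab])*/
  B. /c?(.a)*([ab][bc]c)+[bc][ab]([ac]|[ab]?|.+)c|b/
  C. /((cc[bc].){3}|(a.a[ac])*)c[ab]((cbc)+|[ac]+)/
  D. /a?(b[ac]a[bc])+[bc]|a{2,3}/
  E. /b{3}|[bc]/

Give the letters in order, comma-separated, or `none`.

A → no match
B → match
C → no match
D → no match
E → match

B, E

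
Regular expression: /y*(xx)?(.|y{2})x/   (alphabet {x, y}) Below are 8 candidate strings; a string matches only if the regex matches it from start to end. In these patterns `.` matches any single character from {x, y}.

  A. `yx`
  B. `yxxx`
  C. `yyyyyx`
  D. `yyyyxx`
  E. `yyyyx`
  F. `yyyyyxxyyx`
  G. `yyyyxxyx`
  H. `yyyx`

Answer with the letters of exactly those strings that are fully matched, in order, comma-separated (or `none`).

A, C, D, E, F, G, H

A. `yx` → match
B. `yxxx` → no match
C. `yyyyyx` → match
D. `yyyyxx` → match
E. `yyyyx` → match
F. `yyyyyxxyyx` → match
G. `yyyyxxyx` → match
H. `yyyx` → match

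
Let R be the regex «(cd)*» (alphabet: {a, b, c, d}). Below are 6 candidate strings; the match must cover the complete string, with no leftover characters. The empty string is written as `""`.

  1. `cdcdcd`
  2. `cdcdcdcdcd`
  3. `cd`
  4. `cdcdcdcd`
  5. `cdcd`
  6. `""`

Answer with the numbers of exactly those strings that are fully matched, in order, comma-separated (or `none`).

1, 2, 3, 4, 5, 6

1 → match
2 → match
3 → match
4 → match
5 → match
6 → match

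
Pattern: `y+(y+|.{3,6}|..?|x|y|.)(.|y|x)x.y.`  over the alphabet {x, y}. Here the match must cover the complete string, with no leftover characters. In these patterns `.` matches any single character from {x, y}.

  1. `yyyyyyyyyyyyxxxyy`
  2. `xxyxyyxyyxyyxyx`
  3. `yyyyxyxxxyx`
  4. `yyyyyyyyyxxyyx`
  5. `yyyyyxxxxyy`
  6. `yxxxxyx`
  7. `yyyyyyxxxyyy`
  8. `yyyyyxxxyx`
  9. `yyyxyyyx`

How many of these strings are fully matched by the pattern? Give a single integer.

1 → match
2 → no match — must start with `y`
3 → match
4 → match
5 → match
6 → match
7 → match
8 → match
9 → no match
Total matched: 7

7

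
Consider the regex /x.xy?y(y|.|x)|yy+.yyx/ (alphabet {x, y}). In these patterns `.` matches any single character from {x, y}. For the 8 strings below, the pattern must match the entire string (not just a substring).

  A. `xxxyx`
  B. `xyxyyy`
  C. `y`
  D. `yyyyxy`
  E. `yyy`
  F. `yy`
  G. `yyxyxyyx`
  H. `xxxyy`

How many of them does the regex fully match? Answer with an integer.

3

A → match
B → match
C → no match
D → no match
E → no match
F → no match
G → no match
H → match
Total matched: 3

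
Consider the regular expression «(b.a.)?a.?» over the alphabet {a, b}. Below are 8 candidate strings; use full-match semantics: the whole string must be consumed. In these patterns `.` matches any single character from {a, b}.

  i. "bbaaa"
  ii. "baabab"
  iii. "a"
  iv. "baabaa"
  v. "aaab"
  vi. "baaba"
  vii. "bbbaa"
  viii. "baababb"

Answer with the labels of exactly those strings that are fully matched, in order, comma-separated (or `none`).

i, ii, iii, iv, vi

i → match
ii → match
iii → match
iv → match
v → no match
vi → match
vii → no match
viii → no match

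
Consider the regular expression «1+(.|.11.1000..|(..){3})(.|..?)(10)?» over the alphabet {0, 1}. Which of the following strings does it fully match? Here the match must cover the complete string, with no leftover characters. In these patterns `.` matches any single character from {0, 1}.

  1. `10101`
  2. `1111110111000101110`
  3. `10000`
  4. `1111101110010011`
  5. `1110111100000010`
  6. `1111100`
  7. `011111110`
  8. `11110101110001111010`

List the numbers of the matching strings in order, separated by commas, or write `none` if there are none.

5, 6

1 → no match
2 → no match
3 → no match
4 → no match
5 → match
6 → match
7 → no match — must start with `1`
8 → no match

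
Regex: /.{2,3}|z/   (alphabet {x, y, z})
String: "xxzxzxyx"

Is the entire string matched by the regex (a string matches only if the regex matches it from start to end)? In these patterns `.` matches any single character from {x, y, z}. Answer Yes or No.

No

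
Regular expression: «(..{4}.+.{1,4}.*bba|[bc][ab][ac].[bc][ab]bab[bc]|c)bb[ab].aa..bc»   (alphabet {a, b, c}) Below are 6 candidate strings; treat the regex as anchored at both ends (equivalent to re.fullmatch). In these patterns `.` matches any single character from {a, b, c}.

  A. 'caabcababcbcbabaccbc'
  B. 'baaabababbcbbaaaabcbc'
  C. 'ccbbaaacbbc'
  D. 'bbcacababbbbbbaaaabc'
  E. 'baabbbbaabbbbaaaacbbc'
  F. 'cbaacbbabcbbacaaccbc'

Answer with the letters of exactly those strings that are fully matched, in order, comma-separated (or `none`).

D, F

A → no match
B → no match
C → no match
D → match
E → no match
F → match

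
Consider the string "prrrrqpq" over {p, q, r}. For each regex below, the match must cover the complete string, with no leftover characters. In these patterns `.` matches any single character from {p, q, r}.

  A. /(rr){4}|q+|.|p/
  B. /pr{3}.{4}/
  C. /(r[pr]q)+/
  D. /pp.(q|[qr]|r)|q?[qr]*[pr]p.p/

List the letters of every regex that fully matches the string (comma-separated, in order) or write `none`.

B

A → no match
B → match
C → no match — must start with "r"
D → no match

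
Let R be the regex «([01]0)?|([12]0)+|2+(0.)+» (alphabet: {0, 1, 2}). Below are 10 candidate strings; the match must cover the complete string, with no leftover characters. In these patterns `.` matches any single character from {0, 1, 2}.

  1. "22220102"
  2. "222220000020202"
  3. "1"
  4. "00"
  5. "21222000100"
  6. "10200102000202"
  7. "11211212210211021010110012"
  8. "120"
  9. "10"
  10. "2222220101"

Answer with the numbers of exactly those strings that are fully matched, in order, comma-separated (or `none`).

1 → match
2 → match
3 → no match
4 → match
5 → no match
6 → no match
7 → no match
8 → no match
9 → match
10 → match

1, 2, 4, 9, 10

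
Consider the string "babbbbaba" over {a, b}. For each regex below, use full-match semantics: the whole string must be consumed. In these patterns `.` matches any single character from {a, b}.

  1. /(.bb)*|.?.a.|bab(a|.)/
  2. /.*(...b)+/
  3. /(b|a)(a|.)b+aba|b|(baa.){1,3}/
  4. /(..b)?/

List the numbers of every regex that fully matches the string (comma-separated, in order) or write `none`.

3

1 → no match
2 → no match — must end with "b"
3 → match
4 → no match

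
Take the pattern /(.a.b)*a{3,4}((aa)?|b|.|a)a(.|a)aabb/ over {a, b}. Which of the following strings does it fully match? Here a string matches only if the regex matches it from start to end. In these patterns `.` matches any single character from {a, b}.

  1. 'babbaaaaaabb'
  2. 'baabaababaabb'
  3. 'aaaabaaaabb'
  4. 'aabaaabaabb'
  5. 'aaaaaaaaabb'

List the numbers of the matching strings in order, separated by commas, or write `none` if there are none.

3, 5

1. 'babbaaaaaabb' → no match
2 → no match
3. 'aaaabaaaabb' → match
4. 'aabaaabaabb' → no match
5. 'aaaaaaaaabb' → match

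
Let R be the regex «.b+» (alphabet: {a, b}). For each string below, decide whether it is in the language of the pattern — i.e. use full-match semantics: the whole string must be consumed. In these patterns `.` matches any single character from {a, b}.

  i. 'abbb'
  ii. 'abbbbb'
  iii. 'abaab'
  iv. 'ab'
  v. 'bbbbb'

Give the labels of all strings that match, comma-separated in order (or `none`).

i → match
ii → match
iii → no match
iv → match
v → match

i, ii, iv, v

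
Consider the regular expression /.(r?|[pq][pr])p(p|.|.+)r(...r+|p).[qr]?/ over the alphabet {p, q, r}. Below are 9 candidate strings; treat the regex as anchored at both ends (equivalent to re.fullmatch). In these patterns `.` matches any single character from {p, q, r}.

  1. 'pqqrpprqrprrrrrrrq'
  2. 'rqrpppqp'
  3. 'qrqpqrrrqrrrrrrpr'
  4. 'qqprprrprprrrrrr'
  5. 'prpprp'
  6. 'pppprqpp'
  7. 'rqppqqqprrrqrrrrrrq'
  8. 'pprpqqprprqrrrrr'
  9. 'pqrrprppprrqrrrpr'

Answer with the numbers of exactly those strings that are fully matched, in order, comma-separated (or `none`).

1 → no match
2 → no match
3 → no match
4 → no match
5 → no match
6 → no match
7 → match
8 → match
9 → no match

7, 8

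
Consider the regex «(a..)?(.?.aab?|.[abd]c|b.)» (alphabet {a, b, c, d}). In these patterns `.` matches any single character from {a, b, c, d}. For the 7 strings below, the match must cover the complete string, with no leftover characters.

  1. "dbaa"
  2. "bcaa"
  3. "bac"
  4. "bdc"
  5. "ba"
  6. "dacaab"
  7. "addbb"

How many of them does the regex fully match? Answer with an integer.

6

1 → match
2 → match
3 → match
4 → match
5 → match
6 → no match
7 → match
Total matched: 6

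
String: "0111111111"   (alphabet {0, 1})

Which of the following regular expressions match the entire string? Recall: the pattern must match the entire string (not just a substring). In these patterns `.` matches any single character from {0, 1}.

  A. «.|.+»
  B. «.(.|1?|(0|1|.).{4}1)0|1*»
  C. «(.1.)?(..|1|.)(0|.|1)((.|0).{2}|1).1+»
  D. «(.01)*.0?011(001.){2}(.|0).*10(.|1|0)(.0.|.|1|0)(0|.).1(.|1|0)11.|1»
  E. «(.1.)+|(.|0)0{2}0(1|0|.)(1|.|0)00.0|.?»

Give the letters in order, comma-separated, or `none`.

A, C

A → match
B → no match
C → match
D → no match
E → no match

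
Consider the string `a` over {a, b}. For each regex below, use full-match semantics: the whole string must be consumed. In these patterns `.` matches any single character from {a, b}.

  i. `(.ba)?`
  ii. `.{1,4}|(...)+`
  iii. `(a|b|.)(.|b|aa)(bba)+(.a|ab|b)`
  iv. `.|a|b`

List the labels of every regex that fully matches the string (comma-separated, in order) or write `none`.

i → no match
ii → match
iii → no match
iv → match

ii, iv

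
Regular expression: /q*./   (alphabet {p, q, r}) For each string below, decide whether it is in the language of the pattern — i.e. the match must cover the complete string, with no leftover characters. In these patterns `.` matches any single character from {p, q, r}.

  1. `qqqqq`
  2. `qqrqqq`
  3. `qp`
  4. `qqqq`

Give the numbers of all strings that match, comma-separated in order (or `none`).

1, 3, 4

1 → match
2 → no match
3 → match
4 → match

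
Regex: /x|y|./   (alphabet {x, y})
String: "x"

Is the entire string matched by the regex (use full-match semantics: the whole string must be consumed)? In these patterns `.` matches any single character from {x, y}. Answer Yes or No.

Yes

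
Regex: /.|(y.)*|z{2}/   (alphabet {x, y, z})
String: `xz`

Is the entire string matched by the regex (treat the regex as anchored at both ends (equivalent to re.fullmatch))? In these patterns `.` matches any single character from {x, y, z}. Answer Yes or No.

No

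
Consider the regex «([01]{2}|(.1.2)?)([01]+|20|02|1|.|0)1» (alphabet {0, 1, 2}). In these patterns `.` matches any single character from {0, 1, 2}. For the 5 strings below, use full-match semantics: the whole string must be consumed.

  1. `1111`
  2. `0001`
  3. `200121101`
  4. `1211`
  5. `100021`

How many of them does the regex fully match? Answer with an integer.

2

1. `1111` → match
2. `0001` → match
3. `200121101` → no match
4. `1211` → no match
5. `100021` → no match
Total matched: 2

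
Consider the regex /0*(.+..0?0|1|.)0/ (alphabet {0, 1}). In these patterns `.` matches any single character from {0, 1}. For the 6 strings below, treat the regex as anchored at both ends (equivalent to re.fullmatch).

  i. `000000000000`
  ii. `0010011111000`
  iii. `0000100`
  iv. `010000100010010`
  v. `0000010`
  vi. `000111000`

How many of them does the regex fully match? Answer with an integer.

5

i → match
ii → match
iii → match
iv → no match
v → match
vi → match
Total matched: 5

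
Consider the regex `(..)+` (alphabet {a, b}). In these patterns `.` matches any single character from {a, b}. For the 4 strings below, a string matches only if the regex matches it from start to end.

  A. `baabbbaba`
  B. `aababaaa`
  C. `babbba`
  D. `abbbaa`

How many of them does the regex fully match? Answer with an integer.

A → no match
B → match
C → match
D → match
Total matched: 3

3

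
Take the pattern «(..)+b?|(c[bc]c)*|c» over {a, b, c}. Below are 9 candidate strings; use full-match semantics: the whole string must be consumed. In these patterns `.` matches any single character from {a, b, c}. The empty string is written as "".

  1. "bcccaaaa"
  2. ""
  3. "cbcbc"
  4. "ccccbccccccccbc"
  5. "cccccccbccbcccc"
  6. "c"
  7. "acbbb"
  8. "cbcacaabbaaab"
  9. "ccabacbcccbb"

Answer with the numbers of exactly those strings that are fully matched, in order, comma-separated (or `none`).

1 → match
2 → match
3 → no match
4 → match
5 → match
6 → match
7 → match
8 → match
9 → match

1, 2, 4, 5, 6, 7, 8, 9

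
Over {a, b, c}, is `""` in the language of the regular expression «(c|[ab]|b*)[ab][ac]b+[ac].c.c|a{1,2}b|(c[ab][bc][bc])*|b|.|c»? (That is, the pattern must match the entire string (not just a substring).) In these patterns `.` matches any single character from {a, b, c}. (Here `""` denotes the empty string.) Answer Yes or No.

Yes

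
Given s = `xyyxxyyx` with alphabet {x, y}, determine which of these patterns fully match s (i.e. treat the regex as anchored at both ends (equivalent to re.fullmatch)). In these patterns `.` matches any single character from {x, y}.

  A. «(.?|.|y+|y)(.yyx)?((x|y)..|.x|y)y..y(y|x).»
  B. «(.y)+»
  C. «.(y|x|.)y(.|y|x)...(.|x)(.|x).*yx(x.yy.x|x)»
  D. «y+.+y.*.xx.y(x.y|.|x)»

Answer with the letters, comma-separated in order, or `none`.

A → match
B → no match — must end with `y`
C → no match
D → no match — must start with `y`

A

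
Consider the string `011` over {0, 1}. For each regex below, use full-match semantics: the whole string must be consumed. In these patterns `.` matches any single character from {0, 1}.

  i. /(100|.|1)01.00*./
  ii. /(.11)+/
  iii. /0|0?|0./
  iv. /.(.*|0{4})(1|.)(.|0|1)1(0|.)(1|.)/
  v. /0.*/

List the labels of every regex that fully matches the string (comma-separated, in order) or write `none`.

i → no match
ii → match
iii → no match
iv → no match
v → match

ii, v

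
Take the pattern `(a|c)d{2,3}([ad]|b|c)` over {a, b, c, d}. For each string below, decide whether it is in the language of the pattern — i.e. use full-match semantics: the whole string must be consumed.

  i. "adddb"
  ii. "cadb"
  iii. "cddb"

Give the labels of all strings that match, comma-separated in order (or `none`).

i, iii

i. "adddb" → match
ii. "cadb" → no match
iii. "cddb" → match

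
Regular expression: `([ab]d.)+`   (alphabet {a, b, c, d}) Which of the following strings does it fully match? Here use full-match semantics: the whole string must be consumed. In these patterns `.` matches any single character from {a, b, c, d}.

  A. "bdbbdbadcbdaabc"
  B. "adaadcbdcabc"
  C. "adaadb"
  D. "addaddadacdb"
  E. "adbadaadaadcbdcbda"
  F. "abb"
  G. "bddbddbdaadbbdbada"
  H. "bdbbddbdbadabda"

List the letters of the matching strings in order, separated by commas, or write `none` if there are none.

A → no match
B → no match
C → match
D → no match
E → match
F → no match
G → match
H → match

C, E, G, H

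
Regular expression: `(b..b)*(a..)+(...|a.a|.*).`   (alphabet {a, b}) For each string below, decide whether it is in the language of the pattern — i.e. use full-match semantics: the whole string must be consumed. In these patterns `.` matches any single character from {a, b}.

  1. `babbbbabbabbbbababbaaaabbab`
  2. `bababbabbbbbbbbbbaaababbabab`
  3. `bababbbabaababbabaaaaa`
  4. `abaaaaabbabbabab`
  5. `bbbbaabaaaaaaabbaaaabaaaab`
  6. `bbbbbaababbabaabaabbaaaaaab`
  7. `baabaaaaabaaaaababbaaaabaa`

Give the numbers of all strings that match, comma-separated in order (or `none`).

1, 4, 5, 6, 7

1 → match
2 → no match
3 → no match
4 → match
5 → match
6 → match
7 → match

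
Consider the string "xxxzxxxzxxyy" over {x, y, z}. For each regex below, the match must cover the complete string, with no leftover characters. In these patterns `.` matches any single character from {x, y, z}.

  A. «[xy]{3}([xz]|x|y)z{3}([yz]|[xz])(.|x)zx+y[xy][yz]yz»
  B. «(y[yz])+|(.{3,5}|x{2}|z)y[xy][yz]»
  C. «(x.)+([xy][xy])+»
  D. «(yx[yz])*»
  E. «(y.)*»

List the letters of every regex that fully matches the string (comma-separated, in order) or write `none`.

C

A → no match — must end with "yz"
B → no match
C → match
D → no match
E → no match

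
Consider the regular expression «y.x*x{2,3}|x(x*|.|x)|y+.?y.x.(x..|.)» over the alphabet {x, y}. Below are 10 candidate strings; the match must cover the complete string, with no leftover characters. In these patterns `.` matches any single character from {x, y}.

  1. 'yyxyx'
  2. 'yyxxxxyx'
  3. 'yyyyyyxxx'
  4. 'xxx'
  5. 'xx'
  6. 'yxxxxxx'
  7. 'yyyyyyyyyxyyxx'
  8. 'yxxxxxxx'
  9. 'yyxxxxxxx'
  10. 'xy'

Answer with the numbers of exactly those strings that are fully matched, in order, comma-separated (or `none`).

2, 3, 4, 5, 6, 8, 9, 10

1 → no match
2 → match
3 → match
4 → match
5 → match
6 → match
7 → no match
8 → match
9 → match
10 → match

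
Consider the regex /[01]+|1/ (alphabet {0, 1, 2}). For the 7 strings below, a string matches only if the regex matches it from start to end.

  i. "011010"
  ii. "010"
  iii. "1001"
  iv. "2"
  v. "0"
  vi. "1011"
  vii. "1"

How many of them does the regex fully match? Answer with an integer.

i → match
ii → match
iii → match
iv → no match
v → match
vi → match
vii → match
Total matched: 6

6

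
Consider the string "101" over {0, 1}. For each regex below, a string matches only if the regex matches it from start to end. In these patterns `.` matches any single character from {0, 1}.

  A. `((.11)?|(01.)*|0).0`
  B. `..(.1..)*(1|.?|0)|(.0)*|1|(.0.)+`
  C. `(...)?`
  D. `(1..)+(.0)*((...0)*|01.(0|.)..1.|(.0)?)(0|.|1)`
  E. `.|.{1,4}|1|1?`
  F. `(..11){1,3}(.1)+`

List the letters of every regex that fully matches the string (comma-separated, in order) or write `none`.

A → no match — must end with "0"
B → match
C → match
D → no match
E → match
F → no match

B, C, E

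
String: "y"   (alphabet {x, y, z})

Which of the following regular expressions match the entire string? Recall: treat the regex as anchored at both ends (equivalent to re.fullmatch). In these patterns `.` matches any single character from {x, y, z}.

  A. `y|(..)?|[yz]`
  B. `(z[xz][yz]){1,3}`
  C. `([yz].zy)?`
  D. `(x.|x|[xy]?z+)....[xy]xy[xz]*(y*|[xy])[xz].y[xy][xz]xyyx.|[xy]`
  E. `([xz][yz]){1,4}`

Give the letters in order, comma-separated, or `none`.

A → match
B → no match — must start with "z"
C → no match
D → match
E → no match

A, D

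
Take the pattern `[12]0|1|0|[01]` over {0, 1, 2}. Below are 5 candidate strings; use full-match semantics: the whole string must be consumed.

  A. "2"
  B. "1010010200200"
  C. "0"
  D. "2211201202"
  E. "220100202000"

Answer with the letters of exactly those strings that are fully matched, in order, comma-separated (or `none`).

C

A → no match
B → no match
C → match
D → no match
E → no match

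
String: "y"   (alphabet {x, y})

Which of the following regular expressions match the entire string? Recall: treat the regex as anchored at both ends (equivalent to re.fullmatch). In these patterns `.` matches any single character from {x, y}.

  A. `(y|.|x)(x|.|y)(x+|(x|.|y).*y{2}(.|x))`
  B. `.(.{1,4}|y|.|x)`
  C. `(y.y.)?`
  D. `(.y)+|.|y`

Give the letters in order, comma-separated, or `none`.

A → no match
B → no match
C → no match
D → match

D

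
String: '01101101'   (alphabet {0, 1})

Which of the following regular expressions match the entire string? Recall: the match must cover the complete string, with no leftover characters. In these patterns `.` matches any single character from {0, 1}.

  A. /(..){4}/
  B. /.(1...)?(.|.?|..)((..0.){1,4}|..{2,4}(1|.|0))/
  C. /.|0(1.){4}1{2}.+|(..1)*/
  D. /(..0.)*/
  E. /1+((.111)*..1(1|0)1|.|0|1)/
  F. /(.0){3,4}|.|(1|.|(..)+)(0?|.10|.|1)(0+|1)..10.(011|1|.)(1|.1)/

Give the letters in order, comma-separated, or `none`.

A, B

A → match
B → match
C → no match
D → no match
E → no match — must start with '1'
F → no match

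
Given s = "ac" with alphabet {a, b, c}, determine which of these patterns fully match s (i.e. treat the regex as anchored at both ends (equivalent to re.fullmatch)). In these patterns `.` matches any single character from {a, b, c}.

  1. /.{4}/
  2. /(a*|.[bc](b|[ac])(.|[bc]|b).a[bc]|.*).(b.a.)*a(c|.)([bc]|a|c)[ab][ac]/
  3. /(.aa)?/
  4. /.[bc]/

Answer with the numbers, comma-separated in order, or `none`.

1 → no match
2 → no match
3 → no match
4 → match

4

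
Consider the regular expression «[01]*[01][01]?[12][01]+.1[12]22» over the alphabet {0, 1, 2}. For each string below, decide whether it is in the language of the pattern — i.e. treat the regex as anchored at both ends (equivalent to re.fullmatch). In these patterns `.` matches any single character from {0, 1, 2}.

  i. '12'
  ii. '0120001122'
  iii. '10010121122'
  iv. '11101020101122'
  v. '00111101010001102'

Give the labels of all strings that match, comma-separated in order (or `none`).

ii, iii, iv

i → no match — must end with '22'
ii → match
iii → match
iv → match
v → no match — must end with '22'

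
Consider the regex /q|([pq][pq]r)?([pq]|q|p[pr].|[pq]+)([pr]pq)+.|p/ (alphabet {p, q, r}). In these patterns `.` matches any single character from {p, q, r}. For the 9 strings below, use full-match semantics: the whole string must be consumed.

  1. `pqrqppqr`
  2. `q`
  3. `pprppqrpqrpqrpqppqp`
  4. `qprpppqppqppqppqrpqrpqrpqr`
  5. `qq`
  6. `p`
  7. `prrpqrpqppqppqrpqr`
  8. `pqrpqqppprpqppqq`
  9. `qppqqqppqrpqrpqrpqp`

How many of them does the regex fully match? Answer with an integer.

7

1 → match
2 → match
3 → match
4 → match
5 → no match
6 → match
7 → no match
8 → match
9 → match
Total matched: 7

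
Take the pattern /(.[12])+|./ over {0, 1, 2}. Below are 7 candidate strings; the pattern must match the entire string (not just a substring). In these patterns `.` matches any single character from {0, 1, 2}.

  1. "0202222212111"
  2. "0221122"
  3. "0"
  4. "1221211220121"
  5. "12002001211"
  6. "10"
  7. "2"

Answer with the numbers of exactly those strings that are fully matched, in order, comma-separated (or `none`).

1 → no match
2 → no match
3 → match
4 → no match
5 → no match
6 → no match
7 → match

3, 7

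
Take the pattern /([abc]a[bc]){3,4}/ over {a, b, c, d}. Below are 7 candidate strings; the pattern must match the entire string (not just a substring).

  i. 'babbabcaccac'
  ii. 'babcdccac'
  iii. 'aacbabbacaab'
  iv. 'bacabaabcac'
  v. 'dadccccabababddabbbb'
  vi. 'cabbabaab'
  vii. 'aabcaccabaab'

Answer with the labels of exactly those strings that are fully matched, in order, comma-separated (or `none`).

i, iii, vi, vii

i. 'babbabcaccac' → match
ii. 'babcdccac' → no match
iii. 'aacbabbacaab' → match
iv. 'bacabaabcac' → no match
v → no match
vi. 'cabbabaab' → match
vii. 'aabcaccabaab' → match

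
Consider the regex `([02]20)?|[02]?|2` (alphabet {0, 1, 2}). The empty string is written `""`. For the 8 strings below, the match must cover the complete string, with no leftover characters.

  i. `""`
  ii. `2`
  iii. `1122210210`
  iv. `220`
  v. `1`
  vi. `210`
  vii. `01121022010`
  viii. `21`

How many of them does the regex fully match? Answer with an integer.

i. `""` → match
ii. `2` → match
iii. `1122210210` → no match
iv. `220` → match
v. `1` → no match
vi. `210` → no match
vii. `01121022010` → no match
viii. `21` → no match
Total matched: 3

3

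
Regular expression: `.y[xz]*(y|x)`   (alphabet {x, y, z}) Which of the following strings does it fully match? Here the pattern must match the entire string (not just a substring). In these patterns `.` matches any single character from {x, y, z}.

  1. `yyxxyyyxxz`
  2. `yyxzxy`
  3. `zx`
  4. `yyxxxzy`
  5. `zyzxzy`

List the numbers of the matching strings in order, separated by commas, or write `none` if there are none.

2, 4, 5

1. `yyxxyyyxxz` → no match
2. `yyxzxy` → match
3. `zx` → no match
4. `yyxxxzy` → match
5. `zyzxzy` → match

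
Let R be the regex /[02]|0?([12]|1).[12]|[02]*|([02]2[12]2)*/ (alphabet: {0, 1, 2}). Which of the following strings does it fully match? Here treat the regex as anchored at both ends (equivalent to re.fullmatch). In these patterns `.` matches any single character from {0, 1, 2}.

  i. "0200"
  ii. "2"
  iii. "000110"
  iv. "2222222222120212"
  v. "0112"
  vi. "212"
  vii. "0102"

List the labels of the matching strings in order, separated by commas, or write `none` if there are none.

i. "0200" → match
ii. "2" → match
iii. "000110" → no match
iv → match
v. "0112" → match
vi. "212" → match
vii. "0102" → match

i, ii, iv, v, vi, vii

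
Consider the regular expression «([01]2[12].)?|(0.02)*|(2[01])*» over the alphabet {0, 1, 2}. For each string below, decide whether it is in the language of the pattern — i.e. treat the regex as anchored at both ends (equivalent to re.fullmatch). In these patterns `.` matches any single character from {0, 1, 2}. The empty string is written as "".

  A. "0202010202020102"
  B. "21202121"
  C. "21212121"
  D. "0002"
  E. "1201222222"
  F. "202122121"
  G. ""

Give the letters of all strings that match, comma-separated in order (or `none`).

A → match
B → match
C → match
D → match
E → no match
F → no match
G → match

A, B, C, D, G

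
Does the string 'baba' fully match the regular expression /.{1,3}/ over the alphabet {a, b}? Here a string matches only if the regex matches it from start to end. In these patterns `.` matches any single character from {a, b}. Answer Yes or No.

No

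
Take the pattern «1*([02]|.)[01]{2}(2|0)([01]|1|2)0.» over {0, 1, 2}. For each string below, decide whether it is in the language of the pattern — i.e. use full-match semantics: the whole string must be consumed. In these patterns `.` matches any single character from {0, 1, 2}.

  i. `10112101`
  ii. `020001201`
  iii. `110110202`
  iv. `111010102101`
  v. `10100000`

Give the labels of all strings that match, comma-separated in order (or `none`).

i → match
ii → no match
iii → match
iv → no match
v → match

i, iii, v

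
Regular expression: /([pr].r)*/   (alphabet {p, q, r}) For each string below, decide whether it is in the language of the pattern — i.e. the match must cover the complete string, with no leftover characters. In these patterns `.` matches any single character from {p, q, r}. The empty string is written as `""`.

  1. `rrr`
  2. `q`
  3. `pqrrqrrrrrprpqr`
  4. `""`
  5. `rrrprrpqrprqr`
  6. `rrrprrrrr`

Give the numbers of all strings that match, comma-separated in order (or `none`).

1, 3, 4, 6

1 → match
2 → no match
3 → match
4 → match
5 → no match
6 → match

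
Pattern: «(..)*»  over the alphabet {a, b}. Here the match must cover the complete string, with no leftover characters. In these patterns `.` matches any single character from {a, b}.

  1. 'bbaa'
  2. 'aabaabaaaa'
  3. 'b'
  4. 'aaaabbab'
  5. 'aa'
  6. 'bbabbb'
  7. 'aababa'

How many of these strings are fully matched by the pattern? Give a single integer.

6

1 → match
2 → match
3 → no match
4 → match
5 → match
6 → match
7 → match
Total matched: 6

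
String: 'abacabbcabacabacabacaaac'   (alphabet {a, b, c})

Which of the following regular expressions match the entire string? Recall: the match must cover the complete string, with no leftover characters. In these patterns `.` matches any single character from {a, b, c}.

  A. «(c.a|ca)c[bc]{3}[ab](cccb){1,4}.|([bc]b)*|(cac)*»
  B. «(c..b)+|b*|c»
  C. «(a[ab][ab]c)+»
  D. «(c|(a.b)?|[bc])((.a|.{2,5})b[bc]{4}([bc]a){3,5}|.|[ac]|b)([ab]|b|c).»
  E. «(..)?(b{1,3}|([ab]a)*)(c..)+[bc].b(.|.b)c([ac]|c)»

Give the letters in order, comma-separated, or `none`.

A → no match
B → no match
C → match
D → no match
E → no match

C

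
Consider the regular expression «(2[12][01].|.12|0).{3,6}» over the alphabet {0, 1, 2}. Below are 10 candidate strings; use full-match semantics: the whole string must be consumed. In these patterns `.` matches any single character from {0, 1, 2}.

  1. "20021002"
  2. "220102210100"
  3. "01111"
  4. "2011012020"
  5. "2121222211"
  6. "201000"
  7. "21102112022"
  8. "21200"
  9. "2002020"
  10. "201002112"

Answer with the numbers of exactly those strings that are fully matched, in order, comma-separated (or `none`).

1 → no match
2 → no match
3 → match
4 → no match
5 → no match
6 → no match
7 → no match
8 → no match
9 → no match
10 → no match

3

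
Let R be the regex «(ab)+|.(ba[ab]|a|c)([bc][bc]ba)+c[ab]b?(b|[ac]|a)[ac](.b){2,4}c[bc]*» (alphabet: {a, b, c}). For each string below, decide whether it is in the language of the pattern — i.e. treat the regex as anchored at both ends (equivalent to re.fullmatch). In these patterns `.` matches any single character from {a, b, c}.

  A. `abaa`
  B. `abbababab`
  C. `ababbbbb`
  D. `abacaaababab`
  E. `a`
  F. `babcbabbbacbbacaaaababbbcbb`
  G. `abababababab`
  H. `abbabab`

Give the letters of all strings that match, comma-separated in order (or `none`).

F, G

A. `abaa` → no match
B. `abbababab` → no match
C. `ababbbbb` → no match
D. `abacaaababab` → no match
E. `a` → no match
F → match
G. `abababababab` → match
H. `abbabab` → no match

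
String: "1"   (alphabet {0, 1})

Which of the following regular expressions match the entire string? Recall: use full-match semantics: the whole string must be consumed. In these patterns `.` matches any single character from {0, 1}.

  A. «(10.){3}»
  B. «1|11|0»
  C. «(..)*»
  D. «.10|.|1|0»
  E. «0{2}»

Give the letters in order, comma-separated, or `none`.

B, D

A → no match — must start with "10"
B → match
C → no match
D → match
E → no match — must start with "0"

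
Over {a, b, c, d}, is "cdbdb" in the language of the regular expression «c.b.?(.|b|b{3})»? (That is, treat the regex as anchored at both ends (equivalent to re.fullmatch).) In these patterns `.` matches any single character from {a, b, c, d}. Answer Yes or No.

Yes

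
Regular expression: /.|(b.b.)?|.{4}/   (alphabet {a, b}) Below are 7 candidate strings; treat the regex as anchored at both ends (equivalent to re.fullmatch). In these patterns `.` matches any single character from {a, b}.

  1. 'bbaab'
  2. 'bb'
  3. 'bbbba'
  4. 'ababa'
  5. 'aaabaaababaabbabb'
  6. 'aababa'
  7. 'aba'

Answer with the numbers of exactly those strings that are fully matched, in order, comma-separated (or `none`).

1 → no match
2 → no match
3 → no match
4 → no match
5 → no match
6 → no match
7 → no match

none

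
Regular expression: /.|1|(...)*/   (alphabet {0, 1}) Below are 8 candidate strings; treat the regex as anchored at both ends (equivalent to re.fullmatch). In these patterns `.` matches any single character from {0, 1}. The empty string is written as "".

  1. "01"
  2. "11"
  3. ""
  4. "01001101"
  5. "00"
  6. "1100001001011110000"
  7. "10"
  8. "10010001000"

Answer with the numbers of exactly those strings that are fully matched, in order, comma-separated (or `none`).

1 → no match
2 → no match
3 → match
4 → no match
5 → no match
6 → no match
7 → no match
8 → no match

3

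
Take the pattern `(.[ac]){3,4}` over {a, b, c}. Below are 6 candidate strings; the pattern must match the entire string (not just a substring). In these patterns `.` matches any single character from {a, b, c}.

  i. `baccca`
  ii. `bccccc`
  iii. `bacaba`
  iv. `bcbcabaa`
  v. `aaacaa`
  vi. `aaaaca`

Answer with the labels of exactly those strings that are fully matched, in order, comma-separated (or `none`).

i. `baccca` → match
ii. `bccccc` → match
iii. `bacaba` → match
iv. `bcbcabaa` → no match
v. `aaacaa` → match
vi. `aaaaca` → match

i, ii, iii, v, vi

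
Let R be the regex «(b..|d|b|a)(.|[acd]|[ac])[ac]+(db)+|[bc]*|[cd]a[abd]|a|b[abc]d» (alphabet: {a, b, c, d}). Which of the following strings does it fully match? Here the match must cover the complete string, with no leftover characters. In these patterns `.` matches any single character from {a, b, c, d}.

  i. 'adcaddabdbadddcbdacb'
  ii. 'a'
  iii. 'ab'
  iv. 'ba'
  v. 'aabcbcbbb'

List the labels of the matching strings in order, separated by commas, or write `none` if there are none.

i → no match
ii. 'a' → match
iii. 'ab' → no match
iv. 'ba' → no match
v. 'aabcbcbbb' → no match

ii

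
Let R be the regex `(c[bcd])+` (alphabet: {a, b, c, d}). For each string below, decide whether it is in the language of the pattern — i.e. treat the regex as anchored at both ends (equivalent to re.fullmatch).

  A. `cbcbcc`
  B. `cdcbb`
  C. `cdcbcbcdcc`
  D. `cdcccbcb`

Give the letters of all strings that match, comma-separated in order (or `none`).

A → match
B → no match
C → match
D → match

A, C, D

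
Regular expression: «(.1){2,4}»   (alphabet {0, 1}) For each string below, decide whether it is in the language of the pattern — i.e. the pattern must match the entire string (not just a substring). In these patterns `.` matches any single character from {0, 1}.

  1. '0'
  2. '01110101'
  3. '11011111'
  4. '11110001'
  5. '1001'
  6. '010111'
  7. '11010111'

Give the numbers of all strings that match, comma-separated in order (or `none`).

2, 3, 6, 7

1 → no match — must end with '1'
2 → match
3 → match
4 → no match
5 → no match
6 → match
7 → match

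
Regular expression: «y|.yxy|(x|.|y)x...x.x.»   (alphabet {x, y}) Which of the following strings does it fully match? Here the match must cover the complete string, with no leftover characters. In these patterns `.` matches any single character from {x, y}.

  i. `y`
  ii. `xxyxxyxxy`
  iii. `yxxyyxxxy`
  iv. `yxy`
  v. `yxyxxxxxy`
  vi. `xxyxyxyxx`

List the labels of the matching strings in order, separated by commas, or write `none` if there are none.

i, iii, v, vi

i → match
ii → no match
iii → match
iv → no match
v → match
vi → match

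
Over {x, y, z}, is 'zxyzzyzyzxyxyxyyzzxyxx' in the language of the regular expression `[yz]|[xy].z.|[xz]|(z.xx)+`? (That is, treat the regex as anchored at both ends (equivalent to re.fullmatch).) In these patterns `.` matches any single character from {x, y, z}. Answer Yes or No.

No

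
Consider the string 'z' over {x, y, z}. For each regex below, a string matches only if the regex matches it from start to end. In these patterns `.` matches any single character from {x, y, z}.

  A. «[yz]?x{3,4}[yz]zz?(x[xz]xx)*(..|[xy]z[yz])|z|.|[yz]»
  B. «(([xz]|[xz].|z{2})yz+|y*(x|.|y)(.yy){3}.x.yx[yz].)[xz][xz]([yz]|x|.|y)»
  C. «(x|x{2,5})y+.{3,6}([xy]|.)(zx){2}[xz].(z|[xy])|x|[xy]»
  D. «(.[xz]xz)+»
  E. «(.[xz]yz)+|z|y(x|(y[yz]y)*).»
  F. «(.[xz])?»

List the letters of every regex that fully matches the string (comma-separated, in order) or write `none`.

A, E

A → match
B → no match
C → no match
D → no match — must end with 'xz'
E → match
F → no match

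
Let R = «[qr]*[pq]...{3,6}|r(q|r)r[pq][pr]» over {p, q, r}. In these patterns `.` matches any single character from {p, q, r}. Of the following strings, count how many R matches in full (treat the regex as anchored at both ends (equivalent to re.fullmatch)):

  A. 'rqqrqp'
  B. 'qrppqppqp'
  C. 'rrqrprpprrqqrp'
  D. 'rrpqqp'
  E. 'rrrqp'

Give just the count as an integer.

A → no match
B → match
C → no match
D → no match
E → match
Total matched: 2

2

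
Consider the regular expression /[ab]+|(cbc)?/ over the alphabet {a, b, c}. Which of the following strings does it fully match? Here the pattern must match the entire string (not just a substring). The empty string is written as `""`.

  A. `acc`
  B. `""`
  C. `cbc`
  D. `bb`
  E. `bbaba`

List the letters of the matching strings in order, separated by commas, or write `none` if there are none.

A. `acc` → no match
B. `""` → match
C. `cbc` → match
D. `bb` → match
E. `bbaba` → match

B, C, D, E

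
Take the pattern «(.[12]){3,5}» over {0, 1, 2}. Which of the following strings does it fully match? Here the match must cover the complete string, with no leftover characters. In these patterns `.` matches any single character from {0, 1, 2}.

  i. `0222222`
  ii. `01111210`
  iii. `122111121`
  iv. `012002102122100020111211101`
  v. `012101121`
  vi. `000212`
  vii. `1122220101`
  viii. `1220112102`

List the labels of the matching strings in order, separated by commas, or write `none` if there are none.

i → no match
ii → no match
iii → no match
iv → no match
v → no match
vi → no match
vii → match
viii → no match

vii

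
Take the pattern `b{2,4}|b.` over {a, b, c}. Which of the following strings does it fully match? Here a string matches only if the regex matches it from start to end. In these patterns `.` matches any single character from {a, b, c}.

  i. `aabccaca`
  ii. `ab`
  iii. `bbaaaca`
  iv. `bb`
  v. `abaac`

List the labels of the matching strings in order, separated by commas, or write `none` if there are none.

iv

i. `aabccaca` → no match — must start with `b`
ii. `ab` → no match — must start with `b`
iii. `bbaaaca` → no match
iv. `bb` → match
v. `abaac` → no match — must start with `b`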